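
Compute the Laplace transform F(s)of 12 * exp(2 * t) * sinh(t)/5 12/(5 * ((s - 2)^2 - 1))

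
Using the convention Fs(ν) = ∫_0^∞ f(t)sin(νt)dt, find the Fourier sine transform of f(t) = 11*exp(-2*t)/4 11*ν/(4*(ν^2 + 4))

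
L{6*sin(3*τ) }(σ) 18/(σ^2+9) 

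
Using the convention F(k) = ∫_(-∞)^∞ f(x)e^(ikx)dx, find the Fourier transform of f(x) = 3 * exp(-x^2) 3 * sqrt(pi) * exp(-k^2/4)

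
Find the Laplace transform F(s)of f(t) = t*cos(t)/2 (s^2 - 1)/(2*(s^2 + 1)^2)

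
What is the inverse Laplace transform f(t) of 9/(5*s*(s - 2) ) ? 9*exp(t)*sinh(t) /5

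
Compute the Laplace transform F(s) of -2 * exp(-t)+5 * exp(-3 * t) 5/(s+3) - 2/(s+1) 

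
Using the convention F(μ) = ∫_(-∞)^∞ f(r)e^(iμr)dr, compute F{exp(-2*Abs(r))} 4/(μ^2 + 4)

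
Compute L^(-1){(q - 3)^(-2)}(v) v*exp(3*v)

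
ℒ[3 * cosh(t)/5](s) 3 * s/(5 * (s^2-1))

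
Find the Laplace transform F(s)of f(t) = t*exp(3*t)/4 1/(4*(s - 3)^2)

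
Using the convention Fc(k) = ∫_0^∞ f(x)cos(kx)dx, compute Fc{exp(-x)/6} 1/(6 * (k^2 + 1))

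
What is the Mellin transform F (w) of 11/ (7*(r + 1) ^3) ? 11*pi*(w - 2)*(w - 1) / (14*sin (pi*w) ) 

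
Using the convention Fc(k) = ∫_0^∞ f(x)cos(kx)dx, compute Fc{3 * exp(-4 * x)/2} 6/(k^2 + 16)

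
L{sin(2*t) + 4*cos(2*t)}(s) 4*s/(s^2 + 4) + 2/(s^2 + 4)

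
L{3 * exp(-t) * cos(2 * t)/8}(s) 3 * (s + 1)/(8 * ((s + 1)^2 + 4))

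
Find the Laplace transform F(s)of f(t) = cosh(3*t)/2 s/(2*(s^2 - 9))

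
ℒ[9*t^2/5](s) 18/(5*s^3)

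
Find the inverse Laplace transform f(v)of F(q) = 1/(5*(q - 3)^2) v*exp(3*v)/5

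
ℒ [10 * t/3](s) 10/(3 * s^2)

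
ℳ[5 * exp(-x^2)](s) 5 * gamma(s/2) /2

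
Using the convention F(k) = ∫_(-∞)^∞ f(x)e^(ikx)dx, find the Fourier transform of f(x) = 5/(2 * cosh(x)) 5 * pi/(2 * cosh(pi * k/2))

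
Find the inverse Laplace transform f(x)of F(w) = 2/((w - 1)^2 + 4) exp(x) * sin(2 * x)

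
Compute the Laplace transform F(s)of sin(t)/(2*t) atan(1/s)/2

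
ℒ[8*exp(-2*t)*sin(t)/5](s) 8/(5*((s + 2)^2 + 1))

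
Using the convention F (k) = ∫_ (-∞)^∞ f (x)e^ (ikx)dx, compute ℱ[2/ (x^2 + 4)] pi * exp (-2 * Abs (k))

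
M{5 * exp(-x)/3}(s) 5 * gamma(s)/3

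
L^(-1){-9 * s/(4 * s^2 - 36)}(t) -9 * cosh(3 * t)/4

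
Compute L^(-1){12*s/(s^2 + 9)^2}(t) 2*t*sin(3*t)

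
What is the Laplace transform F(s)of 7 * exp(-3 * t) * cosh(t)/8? 7 * (s + 3)/(8 * ((s + 3)^2 - 1))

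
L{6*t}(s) 6/s^2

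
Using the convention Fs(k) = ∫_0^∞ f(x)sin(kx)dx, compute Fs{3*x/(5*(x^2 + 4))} 3*pi*exp(-2*k)/10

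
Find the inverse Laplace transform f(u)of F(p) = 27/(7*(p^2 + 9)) 9*sin(3*u)/7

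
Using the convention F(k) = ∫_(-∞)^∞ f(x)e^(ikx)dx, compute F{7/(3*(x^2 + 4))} 7*pi*exp(-2*Abs(k))/6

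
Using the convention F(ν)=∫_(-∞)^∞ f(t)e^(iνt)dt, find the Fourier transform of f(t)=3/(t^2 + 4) 3*pi*exp(-2*Abs(ν))/2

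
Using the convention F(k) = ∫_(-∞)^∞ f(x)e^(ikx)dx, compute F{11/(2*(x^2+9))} 11*pi*exp(-3*Abs(k))/6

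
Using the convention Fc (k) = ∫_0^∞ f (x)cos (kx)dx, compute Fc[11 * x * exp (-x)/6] 11 * (1 - k^2)/ (6 * (k^2 + 1)^2)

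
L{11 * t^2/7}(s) 22/(7 * s^3) 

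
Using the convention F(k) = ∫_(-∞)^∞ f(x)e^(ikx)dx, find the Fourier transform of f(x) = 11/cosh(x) 11 * pi/cosh(pi * k/2)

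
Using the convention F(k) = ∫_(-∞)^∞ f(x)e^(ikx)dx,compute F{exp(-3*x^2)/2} sqrt(3)*sqrt(pi)*exp(-k^2/12)/6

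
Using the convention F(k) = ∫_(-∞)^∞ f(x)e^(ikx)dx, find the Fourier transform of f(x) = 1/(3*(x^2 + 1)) pi*exp(-Abs(k))/3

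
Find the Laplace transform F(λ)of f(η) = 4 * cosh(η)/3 4 * λ/(3 * (λ^2 - 1))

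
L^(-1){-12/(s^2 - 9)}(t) -4 * sinh(3 * t)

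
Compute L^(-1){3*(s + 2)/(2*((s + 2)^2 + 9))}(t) 3*exp(-2*t)*cos(3*t)/2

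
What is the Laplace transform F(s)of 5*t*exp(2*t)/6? 5/(6*(s - 2)^2)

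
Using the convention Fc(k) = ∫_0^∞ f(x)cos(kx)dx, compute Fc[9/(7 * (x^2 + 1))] 9 * pi * exp(-k)/14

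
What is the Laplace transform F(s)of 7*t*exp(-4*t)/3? 7/(3*(s + 4)^2)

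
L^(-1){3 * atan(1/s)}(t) 3 * sin(t)/t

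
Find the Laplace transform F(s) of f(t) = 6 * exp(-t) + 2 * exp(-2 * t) 6/(s + 1) + 2/(s + 2) 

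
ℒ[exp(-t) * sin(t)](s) 1/((s + 1)^2 + 1)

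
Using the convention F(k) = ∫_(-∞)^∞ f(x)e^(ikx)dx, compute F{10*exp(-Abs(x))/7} 20/(7*(k^2 + 1))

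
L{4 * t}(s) 4/s^2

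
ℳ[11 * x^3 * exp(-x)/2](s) 11 * gamma(s + 3)/2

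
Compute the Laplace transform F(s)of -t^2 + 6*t 6/s^2-2/s^3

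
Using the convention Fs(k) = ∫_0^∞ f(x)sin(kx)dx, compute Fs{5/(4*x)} 5*pi/8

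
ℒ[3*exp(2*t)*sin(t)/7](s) 3/(7*((s - 2)^2 + 1))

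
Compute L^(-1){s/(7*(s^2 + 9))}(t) cos(3*t)/7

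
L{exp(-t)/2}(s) 1/(2 * (s + 1))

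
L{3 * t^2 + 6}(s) 6/s + 6/s^3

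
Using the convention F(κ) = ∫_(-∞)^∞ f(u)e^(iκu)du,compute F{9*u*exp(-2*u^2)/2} 9*sqrt(2)*I*sqrt(pi)*κ*exp(-κ^2/8)/16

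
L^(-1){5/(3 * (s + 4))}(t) 5 * exp(-4 * t)/3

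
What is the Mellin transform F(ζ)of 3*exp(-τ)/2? 3*gamma(ζ)/2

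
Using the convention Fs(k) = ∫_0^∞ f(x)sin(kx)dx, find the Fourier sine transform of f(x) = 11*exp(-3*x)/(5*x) 11*atan(k/3)/5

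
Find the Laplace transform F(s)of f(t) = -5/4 -5/(4*s)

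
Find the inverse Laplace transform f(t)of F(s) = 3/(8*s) 3/8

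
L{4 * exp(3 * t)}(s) 4/(s - 3)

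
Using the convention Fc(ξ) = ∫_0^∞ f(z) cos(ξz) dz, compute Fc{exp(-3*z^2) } sqrt(3)*sqrt(pi)*exp(-ξ^2/12) /6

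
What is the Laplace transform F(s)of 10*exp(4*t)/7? 10/(7*(s - 4))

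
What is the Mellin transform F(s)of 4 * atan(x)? -2 * pi * sec(pi * s/2)/s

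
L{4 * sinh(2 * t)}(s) 8/(s^2 - 4)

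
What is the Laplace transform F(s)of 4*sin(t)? 4/(s^2+1)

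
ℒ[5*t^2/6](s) 5/(3*s^3)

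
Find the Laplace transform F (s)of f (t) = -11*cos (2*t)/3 -11*s/ (3*s^2+12)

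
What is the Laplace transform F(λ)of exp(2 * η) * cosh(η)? (λ - 2)/((λ - 2)^2 - 1)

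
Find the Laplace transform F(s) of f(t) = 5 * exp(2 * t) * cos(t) 5 * (s - 2) /((s - 2) ^2+1) 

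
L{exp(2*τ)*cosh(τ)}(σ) (σ - 2)/((σ - 2)^2 - 1)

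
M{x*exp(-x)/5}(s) gamma(s + 1)/5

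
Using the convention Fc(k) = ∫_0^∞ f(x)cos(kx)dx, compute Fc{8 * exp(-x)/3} 8/(3 * (k^2 + 1))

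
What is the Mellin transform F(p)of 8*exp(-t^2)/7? 4*gamma(p/2)/7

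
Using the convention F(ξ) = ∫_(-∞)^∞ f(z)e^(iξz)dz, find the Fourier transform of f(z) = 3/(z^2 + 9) pi*exp(-3*Abs(ξ))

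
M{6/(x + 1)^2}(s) -6*pi*(s - 1)/sin(pi*s)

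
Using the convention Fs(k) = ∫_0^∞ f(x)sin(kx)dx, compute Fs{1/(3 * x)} pi/6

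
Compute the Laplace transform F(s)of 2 2/s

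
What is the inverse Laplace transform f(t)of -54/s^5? -9*t^4/4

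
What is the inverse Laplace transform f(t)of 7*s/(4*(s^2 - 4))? 7*cosh(2*t)/4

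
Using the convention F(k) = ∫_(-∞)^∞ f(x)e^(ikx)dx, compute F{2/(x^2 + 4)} pi*exp(-2*Abs(k))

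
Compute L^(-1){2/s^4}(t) t^3/3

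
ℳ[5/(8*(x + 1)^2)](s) -5*pi*(s - 1)/(8*sin(pi*s))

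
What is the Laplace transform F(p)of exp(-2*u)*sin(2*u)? 2/((p + 2)^2 + 4)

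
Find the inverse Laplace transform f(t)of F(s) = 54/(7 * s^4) 9 * t^3/7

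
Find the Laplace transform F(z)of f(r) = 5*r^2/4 5/(2*z^3)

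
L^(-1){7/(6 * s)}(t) 7/6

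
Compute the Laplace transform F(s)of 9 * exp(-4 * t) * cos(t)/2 9 * (s + 4)/(2 * ((s + 4)^2 + 1))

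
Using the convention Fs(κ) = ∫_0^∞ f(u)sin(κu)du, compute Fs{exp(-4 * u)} κ/(κ^2 + 16)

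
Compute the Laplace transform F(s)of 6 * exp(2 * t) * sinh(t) 6/((s - 2)^2 - 1)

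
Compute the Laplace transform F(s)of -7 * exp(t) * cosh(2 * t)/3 7 * (1 - s)/(3 * ((s - 1)^2 - 4))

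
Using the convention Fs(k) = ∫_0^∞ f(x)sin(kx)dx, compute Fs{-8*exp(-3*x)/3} -8*k/(3*k^2 + 27)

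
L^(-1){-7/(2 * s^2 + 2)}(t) -7 * sin(t)/2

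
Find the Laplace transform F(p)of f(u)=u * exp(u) (p - 1)^(-2)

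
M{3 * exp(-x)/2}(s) 3 * gamma(s)/2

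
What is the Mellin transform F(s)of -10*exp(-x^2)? -5*gamma(s/2)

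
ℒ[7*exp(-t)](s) 7/(s + 1) 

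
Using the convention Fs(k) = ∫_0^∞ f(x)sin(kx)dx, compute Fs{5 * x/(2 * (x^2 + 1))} 5 * pi * exp(-k)/4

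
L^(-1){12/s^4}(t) 2*t^3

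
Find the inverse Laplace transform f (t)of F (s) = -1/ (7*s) -1/7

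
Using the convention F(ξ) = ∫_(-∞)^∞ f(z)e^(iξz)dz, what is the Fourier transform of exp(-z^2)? sqrt(pi) * exp(-ξ^2/4)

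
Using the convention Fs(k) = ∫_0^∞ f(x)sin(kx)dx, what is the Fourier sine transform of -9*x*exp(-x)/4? -9*k/(2*(k^2 + 1)^2)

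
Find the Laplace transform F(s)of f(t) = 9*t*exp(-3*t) 9/(s + 3)^2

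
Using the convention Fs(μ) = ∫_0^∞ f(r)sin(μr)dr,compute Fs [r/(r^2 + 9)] pi * exp(-3 * μ)/2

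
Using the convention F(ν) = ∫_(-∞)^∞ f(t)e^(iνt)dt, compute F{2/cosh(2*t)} pi/cosh(pi*ν/4)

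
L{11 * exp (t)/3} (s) 11/ (3 * (s - 1))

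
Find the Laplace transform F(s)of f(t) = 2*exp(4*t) 2/(s - 4)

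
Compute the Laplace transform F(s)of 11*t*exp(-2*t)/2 11/(2*(s+2)^2)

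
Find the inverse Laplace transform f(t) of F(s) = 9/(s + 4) 9*exp(-4*t) 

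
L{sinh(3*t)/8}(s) 3/(8*(s^2 - 9))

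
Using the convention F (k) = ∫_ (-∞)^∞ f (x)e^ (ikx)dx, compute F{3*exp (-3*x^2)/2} sqrt (3)*sqrt (pi)*exp (-k^2/12)/2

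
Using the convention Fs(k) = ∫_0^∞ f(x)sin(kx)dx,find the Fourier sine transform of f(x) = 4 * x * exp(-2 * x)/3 16 * k/(3 * (k^2+4)^2)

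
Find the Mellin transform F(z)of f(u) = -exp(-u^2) -gamma(z/2)/2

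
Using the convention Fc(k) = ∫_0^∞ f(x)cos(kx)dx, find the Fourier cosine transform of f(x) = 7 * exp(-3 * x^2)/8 7 * sqrt(3) * sqrt(pi) * exp(-k^2/12)/48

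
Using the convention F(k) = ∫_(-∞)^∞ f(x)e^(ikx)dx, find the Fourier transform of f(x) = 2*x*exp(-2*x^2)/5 sqrt(2)*I*sqrt(pi)*k*exp(-k^2/8)/20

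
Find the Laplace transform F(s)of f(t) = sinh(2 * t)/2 1/(s^2 - 4)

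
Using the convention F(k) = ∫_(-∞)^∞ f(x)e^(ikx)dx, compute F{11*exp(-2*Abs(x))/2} 22/(k^2 + 4)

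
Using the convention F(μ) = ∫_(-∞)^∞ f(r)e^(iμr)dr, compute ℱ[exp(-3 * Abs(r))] 6/(μ^2 + 9)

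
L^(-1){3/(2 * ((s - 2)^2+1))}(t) 3 * exp(2 * t) * sin(t)/2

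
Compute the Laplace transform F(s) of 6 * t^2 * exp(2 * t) 12/(s - 2) ^3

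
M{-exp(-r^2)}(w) -gamma(w/2)/2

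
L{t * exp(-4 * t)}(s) (s+4)^(-2)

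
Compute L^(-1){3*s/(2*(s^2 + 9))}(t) 3*cos(3*t)/2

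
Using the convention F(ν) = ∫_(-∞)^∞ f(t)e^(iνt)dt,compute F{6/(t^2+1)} 6*pi*exp(-Abs(ν))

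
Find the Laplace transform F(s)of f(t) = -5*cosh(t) -5*s/(s^2 - 1)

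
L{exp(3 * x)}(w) 1/(w - 3)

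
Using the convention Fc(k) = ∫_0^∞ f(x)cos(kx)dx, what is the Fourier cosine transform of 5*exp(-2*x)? 10/(k^2 + 4)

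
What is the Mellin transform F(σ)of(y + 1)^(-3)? pi * (σ - 2) * (σ - 1)/(2 * sin(pi * σ))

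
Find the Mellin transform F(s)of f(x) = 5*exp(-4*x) 5*gamma(s)/4^s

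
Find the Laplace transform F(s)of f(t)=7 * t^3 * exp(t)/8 21/(4 * (s - 1)^4)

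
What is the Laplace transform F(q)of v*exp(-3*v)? (q + 3)^(-2)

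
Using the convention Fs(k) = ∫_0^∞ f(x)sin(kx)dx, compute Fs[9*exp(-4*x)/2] 9*k/(2*(k^2 + 16))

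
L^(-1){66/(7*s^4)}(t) 11*t^3/7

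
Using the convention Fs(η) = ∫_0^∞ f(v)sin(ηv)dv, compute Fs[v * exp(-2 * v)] 4 * η/(η^2 + 4)^2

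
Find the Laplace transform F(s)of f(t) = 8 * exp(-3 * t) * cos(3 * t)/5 8 * (s+3)/(5 * ((s+3)^2+9))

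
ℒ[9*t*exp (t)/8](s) 9/ (8*(s - 1)^2)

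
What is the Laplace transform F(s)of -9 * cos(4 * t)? -9 * s/(s^2 + 16)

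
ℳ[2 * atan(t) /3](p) -pi * sec(pi * p/2) /(3 * p) 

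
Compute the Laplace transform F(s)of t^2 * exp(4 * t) 2/(s - 4)^3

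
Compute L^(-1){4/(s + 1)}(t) 4 * exp(-t)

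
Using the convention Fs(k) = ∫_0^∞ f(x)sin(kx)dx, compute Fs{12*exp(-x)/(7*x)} 12*atan(k)/7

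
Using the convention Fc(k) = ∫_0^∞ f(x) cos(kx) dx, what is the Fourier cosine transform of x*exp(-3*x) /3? (9 - k^2) /(3*(k^2 + 9) ^2) 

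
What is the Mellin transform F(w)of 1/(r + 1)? pi * csc(pi * w)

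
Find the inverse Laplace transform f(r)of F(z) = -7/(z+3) -7 * exp(-3 * r)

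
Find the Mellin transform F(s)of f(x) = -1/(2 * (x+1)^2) pi * (s - 1)/(2 * sin(pi * s))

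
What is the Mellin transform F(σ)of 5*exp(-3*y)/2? 5*gamma(σ)/(2*3^σ)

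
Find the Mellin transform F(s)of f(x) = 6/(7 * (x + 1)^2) -6 * pi * (s - 1)/(7 * sin(pi * s))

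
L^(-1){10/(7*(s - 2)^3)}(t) 5*t^2*exp(2*t)/7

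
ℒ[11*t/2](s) 11/(2*s^2)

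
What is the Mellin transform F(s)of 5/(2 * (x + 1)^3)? 5 * pi * (s - 2) * (s - 1)/(4 * sin(pi * s))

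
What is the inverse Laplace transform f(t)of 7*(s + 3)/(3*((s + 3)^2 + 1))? 7*exp(-3*t)*cos(t)/3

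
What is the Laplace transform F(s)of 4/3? 4/(3*s)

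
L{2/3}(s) 2/(3*s)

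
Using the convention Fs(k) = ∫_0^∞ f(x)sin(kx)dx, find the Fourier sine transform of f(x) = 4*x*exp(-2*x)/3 16*k/(3*(k^2 + 4)^2)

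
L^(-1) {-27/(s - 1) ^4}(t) -9 * t^3 * exp(t) /2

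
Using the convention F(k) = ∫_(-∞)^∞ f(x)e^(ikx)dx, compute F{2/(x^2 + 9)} 2*pi*exp(-3*Abs(k))/3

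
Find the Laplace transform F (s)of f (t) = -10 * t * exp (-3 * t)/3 -10/ (3 * (s + 3)^2)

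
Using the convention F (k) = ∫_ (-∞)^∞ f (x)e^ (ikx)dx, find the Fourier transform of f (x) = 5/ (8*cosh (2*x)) 5*pi/ (16*cosh (pi*k/4))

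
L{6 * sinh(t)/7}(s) 6/(7 * (s^2 - 1))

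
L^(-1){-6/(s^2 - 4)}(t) -3*sinh(2*t)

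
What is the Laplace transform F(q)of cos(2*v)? q/(q^2 + 4)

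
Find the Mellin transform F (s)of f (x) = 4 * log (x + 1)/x -4 * pi * csc (pi * s)/ (s - 1)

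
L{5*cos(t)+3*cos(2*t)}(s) 5*s/(s^2+1)+3*s/(s^2+4)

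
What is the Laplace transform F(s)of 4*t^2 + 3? 8/s^3 + 3/s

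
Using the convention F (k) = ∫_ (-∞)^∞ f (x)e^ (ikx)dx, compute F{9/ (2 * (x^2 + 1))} 9 * pi * exp (-Abs (k))/2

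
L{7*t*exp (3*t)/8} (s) 7/ (8*(s - 3)^2)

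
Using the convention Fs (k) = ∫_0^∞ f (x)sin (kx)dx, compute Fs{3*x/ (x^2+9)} 3*pi*exp (-3*k)/2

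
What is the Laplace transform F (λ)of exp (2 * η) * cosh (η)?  (λ - 2)/ ( (λ - 2)^2 - 1)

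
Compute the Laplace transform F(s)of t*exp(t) (s - 1)^(-2)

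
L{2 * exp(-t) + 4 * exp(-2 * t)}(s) 2/(s + 1) + 4/(s + 2)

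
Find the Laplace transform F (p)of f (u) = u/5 1/ (5*p^2)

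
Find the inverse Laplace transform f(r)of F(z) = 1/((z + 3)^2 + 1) exp(-3 * r) * sin(r)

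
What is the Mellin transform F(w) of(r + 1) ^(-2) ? (-pi*w + pi) /sin(pi*w) 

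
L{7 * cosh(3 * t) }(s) 7 * s/(s^2 - 9) 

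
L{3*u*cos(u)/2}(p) 3*(p^2 - 1)/(2*(p^2 + 1)^2)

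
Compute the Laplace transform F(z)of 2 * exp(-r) 2/(z + 1)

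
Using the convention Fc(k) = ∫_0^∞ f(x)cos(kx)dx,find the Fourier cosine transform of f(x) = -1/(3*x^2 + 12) -pi*exp(-2*k)/12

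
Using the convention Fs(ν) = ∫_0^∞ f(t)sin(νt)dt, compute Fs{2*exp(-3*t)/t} 2*atan(ν/3)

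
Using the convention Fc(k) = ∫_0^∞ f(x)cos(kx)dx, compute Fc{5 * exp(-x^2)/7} 5 * sqrt(pi) * exp(-k^2/4)/14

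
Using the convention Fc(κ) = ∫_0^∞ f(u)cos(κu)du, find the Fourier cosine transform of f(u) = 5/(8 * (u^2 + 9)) 5 * pi * exp(-3 * κ)/48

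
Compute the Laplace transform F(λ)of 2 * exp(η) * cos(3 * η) 2 * (λ - 1)/((λ - 1)^2 + 9)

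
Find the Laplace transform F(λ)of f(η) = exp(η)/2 1/(2*(λ - 1))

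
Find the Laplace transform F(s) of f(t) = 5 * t 5/s^2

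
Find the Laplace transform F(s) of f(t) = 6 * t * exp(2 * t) 6/(s - 2) ^2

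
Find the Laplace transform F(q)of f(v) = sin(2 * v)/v atan(2/q)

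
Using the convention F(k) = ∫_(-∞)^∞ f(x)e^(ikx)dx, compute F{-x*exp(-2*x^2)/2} -sqrt(2)*I*sqrt(pi)*k*exp(-k^2/8)/16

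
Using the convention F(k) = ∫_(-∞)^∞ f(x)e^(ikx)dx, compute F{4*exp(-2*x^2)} 2*sqrt(2)*sqrt(pi)*exp(-k^2/8)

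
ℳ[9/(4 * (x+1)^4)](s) 3 * gamma(s) * gamma(4 - s)/8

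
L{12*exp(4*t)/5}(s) 12/(5*(s - 4))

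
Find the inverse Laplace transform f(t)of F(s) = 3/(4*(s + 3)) 3*exp(-3*t)/4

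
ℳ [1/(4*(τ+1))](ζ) pi*csc(pi*ζ)/4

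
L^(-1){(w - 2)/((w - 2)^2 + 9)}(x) exp(2 * x) * cos(3 * x)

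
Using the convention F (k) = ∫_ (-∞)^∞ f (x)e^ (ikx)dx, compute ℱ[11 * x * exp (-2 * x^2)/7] 11 * sqrt (2) * I * sqrt (pi) * k * exp (-k^2/8)/56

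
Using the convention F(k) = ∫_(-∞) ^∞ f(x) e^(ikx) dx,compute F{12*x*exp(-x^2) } 6*I*sqrt(pi)*k*exp(-k^2/4) 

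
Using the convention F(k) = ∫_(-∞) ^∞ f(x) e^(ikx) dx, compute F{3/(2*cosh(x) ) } 3*pi/(2*cosh(pi*k/2) ) 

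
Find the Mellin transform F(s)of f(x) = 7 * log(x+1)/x -7 * pi * csc(pi * s)/(s - 1)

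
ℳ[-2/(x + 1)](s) -2 * pi * csc(pi * s)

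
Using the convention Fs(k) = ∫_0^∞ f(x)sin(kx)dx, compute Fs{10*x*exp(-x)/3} 20*k/(3*(k^2 + 1)^2)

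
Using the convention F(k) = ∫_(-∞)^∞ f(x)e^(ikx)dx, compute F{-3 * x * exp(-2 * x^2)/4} -3 * sqrt(2) * I * sqrt(pi) * k * exp(-k^2/8)/32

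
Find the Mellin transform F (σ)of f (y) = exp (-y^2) gamma (σ/2)/2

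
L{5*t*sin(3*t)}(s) 30*s/(s^2+9)^2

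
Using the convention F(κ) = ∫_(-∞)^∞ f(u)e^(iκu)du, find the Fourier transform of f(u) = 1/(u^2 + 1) pi * exp(-Abs(κ))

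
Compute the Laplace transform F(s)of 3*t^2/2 3/s^3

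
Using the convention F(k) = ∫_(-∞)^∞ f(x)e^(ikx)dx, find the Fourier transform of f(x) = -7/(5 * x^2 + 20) -7 * pi * exp(-2 * Abs(k))/10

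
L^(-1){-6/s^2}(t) -6*t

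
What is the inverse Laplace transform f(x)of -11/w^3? -11*x^2/2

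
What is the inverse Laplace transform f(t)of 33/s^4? 11 * t^3/2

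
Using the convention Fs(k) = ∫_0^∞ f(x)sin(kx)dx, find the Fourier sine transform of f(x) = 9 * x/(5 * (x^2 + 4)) 9 * pi * exp(-2 * k)/10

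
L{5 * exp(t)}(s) 5/(s - 1)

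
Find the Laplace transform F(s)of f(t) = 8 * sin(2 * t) 16/(s^2 + 4)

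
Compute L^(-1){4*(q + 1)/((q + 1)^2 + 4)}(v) 4*exp(-v)*cos(2*v)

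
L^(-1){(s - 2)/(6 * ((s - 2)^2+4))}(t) exp(2 * t) * cos(2 * t)/6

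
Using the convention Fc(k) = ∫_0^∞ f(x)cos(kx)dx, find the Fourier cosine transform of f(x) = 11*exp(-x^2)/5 11*sqrt(pi)*exp(-k^2/4)/10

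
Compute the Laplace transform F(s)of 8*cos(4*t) 8*s/(s^2+16)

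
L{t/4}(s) 1/(4*s^2) 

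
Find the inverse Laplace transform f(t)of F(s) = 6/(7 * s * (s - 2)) 6 * exp(t) * sinh(t)/7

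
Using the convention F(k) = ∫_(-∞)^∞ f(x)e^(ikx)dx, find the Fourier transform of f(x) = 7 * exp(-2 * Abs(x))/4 7/(k^2 + 4)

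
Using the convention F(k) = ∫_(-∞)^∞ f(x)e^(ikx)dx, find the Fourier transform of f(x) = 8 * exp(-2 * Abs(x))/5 32/(5 * (k^2 + 4))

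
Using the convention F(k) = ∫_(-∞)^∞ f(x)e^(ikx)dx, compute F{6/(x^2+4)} 3*pi*exp(-2*Abs(k))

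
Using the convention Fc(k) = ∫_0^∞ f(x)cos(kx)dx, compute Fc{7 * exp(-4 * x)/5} 28/(5 * (k^2 + 16))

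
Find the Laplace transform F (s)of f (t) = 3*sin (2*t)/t 3*atan (2/s)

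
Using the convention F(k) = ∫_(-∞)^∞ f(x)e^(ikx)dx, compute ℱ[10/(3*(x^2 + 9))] 10*pi*exp(-3*Abs(k))/9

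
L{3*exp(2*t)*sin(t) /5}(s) 3/(5*((s - 2) ^2 + 1) ) 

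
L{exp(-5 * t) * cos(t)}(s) (s + 5)/((s + 5)^2 + 1)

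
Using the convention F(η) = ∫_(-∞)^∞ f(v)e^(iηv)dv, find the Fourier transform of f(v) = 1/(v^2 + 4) pi*exp(-2*Abs(η))/2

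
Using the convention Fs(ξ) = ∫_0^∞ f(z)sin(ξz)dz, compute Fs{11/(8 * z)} 11 * pi/16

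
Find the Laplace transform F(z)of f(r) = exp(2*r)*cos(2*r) (z - 2)/((z - 2)^2+4)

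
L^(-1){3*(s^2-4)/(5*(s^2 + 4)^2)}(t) 3*t*cos(2*t)/5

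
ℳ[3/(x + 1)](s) 3*pi*csc(pi*s)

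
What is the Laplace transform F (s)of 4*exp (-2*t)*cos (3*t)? 4*(s+2)/ ( (s+2)^2+9)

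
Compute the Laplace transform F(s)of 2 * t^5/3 80/s^6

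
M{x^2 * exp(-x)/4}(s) gamma(s + 2)/4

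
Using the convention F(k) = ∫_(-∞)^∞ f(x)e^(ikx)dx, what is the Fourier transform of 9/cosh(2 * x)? 9 * pi/(2 * cosh(pi * k/4))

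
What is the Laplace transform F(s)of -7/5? -7/(5*s)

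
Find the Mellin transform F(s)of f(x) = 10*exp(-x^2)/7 5*gamma(s/2)/7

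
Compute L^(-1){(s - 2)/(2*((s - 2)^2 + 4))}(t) exp(2*t)*cos(2*t)/2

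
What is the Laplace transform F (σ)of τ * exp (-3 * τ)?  (σ + 3)^ (-2)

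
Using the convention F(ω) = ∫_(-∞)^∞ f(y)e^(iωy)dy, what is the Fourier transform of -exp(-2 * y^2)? -sqrt(2) * sqrt(pi) * exp(-ω^2/8)/2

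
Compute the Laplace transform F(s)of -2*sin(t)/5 -2/(5*s^2 + 5)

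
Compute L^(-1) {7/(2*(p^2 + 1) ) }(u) 7*sin(u) /2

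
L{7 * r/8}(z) 7/(8 * z^2)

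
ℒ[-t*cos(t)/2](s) (1 - s^2)/(2*(s^2+1)^2)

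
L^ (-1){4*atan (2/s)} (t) 4*sin (2*t)/t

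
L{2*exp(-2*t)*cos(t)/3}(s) 2*(s + 2)/(3*((s + 2)^2 + 1))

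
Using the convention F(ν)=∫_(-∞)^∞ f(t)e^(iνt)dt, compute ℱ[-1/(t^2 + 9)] -pi * exp(-3 * Abs(ν))/3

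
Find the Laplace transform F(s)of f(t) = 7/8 7/(8*s)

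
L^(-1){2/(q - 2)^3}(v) v^2 * exp(2 * v)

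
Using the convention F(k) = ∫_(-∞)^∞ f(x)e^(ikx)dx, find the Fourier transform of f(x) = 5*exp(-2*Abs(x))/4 5/(k^2+4)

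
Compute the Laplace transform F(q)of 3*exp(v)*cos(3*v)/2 3*(q - 1)/(2*((q - 1)^2 + 9))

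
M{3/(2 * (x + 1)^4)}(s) gamma(s) * gamma(4 - s)/4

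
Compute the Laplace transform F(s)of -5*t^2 -10/s^3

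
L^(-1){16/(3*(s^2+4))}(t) 8*sin(2*t)/3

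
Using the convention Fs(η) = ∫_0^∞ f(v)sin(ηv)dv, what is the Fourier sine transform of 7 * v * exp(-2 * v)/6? 14 * η/(3 * (η^2 + 4)^2)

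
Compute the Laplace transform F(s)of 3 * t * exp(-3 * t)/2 3/(2 * (s + 3)^2)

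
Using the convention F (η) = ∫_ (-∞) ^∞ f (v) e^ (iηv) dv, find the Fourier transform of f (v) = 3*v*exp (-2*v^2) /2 3*sqrt (2)*I*sqrt (pi)*η*exp (-η^2/8) /16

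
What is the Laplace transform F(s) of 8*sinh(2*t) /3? 16/(3*(s^2 - 4) ) 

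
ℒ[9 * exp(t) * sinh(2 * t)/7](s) 18/(7 * ((s - 1)^2 - 4))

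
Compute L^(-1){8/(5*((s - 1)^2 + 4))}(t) 4*exp(t)*sin(2*t)/5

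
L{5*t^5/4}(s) 150/s^6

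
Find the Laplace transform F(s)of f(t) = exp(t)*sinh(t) 1/(s*(s - 2))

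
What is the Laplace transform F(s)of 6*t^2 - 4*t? 12/s^3 - 4/s^2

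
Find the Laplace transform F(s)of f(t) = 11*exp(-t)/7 11/(7*(s + 1))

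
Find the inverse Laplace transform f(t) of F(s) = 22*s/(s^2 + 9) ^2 11*t*sin(3*t) /3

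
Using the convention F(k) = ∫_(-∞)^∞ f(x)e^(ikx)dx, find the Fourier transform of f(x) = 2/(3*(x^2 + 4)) pi*exp(-2*Abs(k))/3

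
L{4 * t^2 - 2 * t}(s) 8/s^3 - 2/s^2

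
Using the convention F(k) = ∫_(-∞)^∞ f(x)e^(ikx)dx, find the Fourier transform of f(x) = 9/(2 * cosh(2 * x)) 9 * pi/(4 * cosh(pi * k/4))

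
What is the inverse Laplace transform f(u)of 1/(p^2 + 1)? sin(u)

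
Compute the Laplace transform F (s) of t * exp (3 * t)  (s - 3) ^ (-2) 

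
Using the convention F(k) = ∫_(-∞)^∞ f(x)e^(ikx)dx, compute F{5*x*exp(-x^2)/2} 5*I*sqrt(pi)*k*exp(-k^2/4)/4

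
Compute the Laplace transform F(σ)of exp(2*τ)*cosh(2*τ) (σ - 2)/(σ*(σ - 4))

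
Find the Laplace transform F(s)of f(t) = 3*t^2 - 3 6/s^3 - 3/s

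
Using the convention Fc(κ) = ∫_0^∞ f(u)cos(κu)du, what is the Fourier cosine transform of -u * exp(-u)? (κ^2 - 1)/(κ^2 + 1)^2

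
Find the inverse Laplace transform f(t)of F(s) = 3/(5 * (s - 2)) 3 * exp(2 * t)/5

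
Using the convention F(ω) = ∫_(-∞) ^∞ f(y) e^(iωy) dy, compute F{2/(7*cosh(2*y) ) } pi/(7*cosh(pi*ω/4) ) 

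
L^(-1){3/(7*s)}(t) 3/7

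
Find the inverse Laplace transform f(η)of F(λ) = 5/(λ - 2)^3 5 * η^2 * exp(2 * η)/2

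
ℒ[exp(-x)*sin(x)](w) 1/((w+1)^2+1)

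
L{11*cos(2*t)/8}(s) 11*s/(8*(s^2 + 4))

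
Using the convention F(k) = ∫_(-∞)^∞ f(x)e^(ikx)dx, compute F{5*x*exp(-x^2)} 5*I*sqrt(pi)*k*exp(-k^2/4)/2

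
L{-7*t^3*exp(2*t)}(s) -42/(s - 2)^4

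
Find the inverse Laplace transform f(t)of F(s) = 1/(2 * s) 1/2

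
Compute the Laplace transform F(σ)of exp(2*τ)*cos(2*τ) (σ - 2)/((σ - 2)^2 + 4)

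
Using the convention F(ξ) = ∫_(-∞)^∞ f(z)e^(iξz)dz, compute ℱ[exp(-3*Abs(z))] 6/(ξ^2+9)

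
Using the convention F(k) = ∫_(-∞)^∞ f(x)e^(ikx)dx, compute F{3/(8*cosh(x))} 3*pi/(8*cosh(pi*k/2))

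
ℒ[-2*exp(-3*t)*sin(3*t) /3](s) -2/((s + 3) ^2 + 9) 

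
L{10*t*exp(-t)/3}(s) 10/(3*(s + 1)^2)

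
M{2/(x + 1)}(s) 2 * pi * csc(pi * s)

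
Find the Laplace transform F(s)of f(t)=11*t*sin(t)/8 11*s/(4*(s^2 + 1)^2)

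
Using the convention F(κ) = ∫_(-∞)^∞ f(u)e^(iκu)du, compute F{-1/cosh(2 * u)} -pi/(2 * cosh(pi * κ/4))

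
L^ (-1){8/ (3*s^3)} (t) 4*t^2/3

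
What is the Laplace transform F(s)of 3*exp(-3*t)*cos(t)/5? 3*(s + 3)/(5*((s + 3)^2 + 1))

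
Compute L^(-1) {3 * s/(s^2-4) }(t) 3 * cosh(2 * t) 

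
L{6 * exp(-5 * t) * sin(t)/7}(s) 6/(7 * ((s + 5)^2 + 1))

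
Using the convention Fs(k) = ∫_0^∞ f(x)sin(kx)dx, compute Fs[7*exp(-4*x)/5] 7*k/(5*(k^2 + 16))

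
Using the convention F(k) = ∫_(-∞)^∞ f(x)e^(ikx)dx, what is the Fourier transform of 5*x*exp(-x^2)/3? 5*I*sqrt(pi)*k*exp(-k^2/4)/6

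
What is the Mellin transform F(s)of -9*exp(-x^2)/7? -9*gamma(s/2)/14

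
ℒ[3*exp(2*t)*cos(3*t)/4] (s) 3*(s - 2)/(4*((s - 2)^2 + 9))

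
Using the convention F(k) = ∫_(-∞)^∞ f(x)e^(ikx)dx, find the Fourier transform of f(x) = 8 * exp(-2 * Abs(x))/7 32/(7 * (k^2 + 4))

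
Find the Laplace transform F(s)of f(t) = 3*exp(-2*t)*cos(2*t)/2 3*(s + 2)/(2*((s + 2)^2 + 4))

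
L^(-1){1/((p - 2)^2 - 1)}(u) exp(2*u)*sinh(u)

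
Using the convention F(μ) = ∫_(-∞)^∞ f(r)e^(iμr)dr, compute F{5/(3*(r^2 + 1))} 5*pi*exp(-Abs(μ))/3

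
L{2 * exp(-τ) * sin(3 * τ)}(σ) 6/((σ + 1)^2 + 9)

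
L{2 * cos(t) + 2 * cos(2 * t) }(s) 2 * s/(s^2 + 4) + 2 * s/(s^2 + 1) 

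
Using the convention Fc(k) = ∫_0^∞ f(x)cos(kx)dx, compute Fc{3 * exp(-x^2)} 3 * sqrt(pi) * exp(-k^2/4)/2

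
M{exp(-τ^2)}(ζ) gamma(ζ/2)/2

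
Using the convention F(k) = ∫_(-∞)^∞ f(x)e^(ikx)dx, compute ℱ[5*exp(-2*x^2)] 5*sqrt(2)*sqrt(pi)*exp(-k^2/8)/2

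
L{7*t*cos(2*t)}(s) 7*(s^2-4)/(s^2 + 4)^2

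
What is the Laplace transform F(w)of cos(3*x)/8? w/(8*(w^2 + 9))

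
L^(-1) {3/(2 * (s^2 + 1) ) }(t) 3 * sin(t) /2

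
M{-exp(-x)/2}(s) -gamma(s)/2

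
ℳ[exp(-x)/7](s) gamma(s)/7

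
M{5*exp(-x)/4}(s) 5*gamma(s)/4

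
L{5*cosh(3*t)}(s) 5*s/(s^2 - 9)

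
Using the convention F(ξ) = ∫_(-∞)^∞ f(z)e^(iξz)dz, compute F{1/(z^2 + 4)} pi*exp(-2*Abs(ξ))/2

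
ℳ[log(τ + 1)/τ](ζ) -pi*csc(pi*ζ)/(ζ - 1)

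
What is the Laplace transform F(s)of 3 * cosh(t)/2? 3 * s/(2 * (s^2 - 1))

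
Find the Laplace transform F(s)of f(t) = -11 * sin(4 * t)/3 -44/(3 * s^2 + 48)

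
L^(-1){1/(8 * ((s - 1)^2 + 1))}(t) exp(t) * sin(t)/8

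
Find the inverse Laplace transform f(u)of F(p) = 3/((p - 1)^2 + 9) exp(u) * sin(3 * u)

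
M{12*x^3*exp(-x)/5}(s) 12*gamma(s + 3)/5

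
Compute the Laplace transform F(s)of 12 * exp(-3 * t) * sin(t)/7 12/(7 * ((s + 3)^2 + 1))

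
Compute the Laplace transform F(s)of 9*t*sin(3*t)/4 27*s/(2*(s^2 + 9)^2)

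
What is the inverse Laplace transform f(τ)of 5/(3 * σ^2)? 5 * τ/3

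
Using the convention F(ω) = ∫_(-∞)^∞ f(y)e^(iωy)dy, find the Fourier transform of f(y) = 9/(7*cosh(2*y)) 9*pi/(14*cosh(pi*ω/4))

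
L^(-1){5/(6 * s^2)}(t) 5 * t/6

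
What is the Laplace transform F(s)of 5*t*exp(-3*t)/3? 5/(3*(s+3)^2)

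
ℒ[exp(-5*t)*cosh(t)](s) (s + 5)/((s + 5)^2 - 1)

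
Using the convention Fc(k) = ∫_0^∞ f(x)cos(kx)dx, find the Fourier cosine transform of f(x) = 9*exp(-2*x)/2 9/(k^2 + 4)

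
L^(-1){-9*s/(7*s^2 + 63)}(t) -9*cos(3*t)/7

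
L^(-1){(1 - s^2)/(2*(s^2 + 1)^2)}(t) -t*cos(t)/2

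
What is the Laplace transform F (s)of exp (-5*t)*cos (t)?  (s + 5)/ ( (s + 5)^2 + 1)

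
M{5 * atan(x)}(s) -5 * pi * sec(pi * s/2)/(2 * s)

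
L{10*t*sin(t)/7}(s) 20*s/(7*(s^2 + 1)^2)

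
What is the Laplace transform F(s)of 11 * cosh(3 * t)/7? 11 * s/(7 * (s^2-9))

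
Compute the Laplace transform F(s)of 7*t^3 42/s^4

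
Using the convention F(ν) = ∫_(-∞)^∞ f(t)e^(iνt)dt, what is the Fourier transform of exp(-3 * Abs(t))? 6/(ν^2 + 9)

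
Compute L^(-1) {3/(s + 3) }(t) 3*exp(-3*t) 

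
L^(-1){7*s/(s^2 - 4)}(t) 7*cosh(2*t)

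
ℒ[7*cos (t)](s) 7*s/ (s^2 + 1)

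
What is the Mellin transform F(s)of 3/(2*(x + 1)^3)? 3*pi*(s - 2)*(s - 1)/(4*sin(pi*s))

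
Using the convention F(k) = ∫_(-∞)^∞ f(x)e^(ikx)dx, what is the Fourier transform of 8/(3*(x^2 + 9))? 8*pi*exp(-3*Abs(k))/9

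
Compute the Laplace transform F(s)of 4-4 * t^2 4/s - 8/s^3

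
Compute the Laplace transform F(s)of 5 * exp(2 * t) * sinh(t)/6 5/(6 * ((s - 2)^2 - 1))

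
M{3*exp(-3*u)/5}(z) 3^(1 - z)*gamma(z)/5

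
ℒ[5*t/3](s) 5/(3*s^2)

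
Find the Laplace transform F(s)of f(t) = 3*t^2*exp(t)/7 6/(7*(s - 1)^3)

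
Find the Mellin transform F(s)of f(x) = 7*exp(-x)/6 7*gamma(s)/6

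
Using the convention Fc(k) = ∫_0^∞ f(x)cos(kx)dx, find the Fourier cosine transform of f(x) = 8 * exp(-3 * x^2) 4 * sqrt(3) * sqrt(pi) * exp(-k^2/12)/3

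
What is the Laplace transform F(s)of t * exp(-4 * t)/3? 1/(3 * (s+4)^2)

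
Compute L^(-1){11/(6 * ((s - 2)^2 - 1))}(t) 11 * exp(2 * t) * sinh(t)/6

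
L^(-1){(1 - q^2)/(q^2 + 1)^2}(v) -v*cos(v)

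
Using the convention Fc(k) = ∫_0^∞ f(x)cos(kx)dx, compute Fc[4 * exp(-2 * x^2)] sqrt(2) * sqrt(pi) * exp(-k^2/8)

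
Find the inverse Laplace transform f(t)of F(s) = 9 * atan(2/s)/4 9 * sin(2 * t)/(4 * t)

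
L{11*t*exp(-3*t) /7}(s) 11/(7*(s+3) ^2) 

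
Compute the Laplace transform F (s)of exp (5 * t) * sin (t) 1/ ( (s - 5)^2 + 1)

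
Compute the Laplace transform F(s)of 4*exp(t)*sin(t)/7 4/(7*((s - 1)^2+1))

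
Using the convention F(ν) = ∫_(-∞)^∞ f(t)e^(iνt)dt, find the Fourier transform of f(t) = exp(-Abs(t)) 2/(ν^2 + 1)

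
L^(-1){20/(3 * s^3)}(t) 10 * t^2/3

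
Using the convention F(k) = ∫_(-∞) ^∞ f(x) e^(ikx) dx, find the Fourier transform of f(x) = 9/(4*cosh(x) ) 9*pi/(4*cosh(pi*k/2) ) 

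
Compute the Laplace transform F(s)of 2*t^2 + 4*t 4/s^3 + 4/s^2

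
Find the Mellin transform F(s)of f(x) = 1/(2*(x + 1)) pi*csc(pi*s)/2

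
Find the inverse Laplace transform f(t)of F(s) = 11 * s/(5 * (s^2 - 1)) 11 * cosh(t)/5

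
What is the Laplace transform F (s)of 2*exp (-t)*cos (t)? 2*(s+1)/ ( (s+1)^2+1)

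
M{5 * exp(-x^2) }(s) 5 * gamma(s/2) /2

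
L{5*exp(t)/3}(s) 5/(3*(s - 1))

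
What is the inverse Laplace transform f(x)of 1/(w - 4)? exp(4 * x)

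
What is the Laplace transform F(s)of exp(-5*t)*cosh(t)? (s + 5)/((s + 5)^2-1)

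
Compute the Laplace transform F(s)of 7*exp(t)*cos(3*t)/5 7*(s - 1)/(5*((s - 1)^2 + 9))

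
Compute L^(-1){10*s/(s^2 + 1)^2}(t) 5*t*sin(t)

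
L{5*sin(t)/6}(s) 5/(6*(s^2+1))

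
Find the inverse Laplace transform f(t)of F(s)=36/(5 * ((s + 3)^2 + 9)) 12 * exp(-3 * t) * sin(3 * t)/5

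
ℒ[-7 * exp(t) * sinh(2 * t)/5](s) -14/(5 * (s - 1)^2 - 20)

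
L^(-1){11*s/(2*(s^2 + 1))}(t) 11*cos(t)/2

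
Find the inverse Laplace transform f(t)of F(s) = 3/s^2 3*t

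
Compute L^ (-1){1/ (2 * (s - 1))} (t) exp (t)/2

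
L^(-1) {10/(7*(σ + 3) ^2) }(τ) 10*τ*exp(-3*τ) /7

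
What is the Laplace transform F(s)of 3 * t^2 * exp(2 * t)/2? 3/(s - 2)^3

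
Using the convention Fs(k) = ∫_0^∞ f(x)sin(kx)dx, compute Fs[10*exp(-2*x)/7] 10*k/(7*(k^2+4))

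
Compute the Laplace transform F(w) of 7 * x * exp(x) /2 7/(2 * (w - 1) ^2) 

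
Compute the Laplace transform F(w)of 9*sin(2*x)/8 9/(4*(w^2 + 4))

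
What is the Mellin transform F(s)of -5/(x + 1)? -5*pi*csc(pi*s)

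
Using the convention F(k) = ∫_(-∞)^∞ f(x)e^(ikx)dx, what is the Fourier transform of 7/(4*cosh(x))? 7*pi/(4*cosh(pi*k/2))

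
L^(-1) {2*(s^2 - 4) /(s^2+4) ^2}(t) 2*t*cos(2*t) 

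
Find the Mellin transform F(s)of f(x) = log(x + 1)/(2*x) -pi*csc(pi*s)/(2*s - 2)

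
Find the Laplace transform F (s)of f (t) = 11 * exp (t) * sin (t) 11/ ( (s - 1)^2 + 1)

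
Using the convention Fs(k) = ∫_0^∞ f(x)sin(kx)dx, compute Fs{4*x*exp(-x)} 8*k/(k^2 + 1)^2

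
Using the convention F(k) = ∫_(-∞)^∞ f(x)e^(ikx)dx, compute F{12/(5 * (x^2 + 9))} 4 * pi * exp(-3 * Abs(k))/5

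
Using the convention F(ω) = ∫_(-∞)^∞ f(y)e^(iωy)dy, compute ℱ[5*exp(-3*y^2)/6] 5*sqrt(3)*sqrt(pi)*exp(-ω^2/12)/18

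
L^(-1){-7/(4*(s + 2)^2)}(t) -7*t*exp(-2*t)/4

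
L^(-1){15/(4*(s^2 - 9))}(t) 5*sinh(3*t)/4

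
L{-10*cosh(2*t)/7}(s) -10*s/(7*s^2 - 28)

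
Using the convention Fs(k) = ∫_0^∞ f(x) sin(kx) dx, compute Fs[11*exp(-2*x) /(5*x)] 11*atan(k/2) /5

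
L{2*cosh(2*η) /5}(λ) 2*λ/(5*(λ^2 - 4) ) 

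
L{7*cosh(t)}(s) 7*s/(s^2 - 1)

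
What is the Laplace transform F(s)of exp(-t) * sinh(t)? 1/(s * (s+2))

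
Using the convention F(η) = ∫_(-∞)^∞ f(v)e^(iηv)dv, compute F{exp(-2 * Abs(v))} 4/(η^2 + 4)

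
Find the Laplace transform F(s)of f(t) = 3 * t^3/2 9/s^4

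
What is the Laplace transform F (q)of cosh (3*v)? q/ (q^2 - 9)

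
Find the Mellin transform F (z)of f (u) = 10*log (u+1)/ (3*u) -10*pi*csc (pi*z)/ (3*z - 3)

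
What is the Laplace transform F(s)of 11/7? 11/(7*s)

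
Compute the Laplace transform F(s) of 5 5/s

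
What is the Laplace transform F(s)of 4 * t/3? 4/(3 * s^2)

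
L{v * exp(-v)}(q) (q + 1)^(-2)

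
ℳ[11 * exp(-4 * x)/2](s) 11 * gamma(s)/(2 * 2^(2 * s))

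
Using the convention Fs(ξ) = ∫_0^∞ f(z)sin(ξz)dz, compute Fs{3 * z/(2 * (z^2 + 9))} 3 * pi * exp(-3 * ξ)/4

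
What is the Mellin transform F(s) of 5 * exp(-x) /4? 5 * gamma(s) /4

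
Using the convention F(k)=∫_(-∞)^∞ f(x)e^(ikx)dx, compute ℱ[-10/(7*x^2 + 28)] -5*pi*exp(-2*Abs(k))/7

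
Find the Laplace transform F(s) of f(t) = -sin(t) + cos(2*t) s/(s^2 + 4)-1/(s^2 + 1) 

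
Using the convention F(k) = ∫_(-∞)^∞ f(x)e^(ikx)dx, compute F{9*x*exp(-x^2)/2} 9*I*sqrt(pi)*k*exp(-k^2/4)/4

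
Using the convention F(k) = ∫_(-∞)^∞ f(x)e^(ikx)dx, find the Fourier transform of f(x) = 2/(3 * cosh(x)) 2 * pi/(3 * cosh(pi * k/2))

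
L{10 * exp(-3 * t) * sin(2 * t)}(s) 20/((s + 3)^2 + 4)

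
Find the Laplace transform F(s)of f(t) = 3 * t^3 18/s^4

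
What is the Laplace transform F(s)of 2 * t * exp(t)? 2/(s - 1)^2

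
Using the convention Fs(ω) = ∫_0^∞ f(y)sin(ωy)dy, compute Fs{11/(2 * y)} 11 * pi/4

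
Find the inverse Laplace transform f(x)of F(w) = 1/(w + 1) exp(-x)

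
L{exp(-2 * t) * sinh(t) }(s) 1/((s+2) ^2 - 1) 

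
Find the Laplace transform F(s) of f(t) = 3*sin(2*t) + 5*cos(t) 6/(s^2 + 4) + 5*s/(s^2 + 1) 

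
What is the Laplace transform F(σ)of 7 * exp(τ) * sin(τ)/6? 7/(6 * ((σ - 1)^2 + 1))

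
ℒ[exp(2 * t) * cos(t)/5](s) (s - 2)/(5 * ((s - 2)^2 + 1))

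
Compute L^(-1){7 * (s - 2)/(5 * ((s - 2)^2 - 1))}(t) 7 * exp(2 * t) * cosh(t)/5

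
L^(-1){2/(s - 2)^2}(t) 2 * t * exp(2 * t)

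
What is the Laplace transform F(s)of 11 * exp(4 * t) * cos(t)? 11 * (s - 4)/((s - 4)^2 + 1)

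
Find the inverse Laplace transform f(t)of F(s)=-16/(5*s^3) -8*t^2/5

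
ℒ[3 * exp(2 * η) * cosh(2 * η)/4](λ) 3 * (λ - 2)/(4 * λ * (λ - 4))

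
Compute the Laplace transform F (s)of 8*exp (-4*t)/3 8/ (3*(s + 4))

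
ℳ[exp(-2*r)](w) gamma(w)/2^w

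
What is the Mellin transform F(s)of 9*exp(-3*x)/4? 3^(2 - s)*gamma(s)/4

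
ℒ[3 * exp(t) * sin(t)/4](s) 3/(4 * ((s - 1)^2 + 1))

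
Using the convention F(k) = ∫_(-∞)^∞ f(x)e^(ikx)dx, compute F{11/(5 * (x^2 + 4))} 11 * pi * exp(-2 * Abs(k))/10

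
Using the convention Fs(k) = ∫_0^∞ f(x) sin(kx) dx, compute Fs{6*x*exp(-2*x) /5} 24*k/(5*(k^2+4) ^2) 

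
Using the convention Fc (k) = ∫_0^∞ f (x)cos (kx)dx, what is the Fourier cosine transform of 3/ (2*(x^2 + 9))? pi*exp (-3*k)/4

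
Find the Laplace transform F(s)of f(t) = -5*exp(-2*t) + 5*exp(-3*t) 5/(s + 3) - 5/(s + 2)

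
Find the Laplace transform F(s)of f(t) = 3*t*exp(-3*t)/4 3/(4*(s + 3)^2)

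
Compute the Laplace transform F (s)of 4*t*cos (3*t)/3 4*(s^2-9)/ (3*(s^2 + 9)^2)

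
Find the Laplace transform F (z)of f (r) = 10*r 10/z^2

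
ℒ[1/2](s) 1/(2*s)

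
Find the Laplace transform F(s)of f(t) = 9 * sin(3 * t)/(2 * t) 9 * atan(3/s)/2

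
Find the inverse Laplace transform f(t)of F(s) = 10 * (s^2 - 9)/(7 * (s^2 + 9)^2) 10 * t * cos(3 * t)/7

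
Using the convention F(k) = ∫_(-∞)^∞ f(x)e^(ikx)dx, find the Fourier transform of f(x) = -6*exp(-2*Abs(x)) -24/(k^2 + 4)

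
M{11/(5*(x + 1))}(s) 11*pi*csc(pi*s)/5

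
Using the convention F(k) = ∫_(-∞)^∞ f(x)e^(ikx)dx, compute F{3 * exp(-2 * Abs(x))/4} 3/(k^2+4)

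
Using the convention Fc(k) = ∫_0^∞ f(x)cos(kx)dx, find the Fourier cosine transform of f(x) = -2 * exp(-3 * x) -6/(k^2 + 9)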